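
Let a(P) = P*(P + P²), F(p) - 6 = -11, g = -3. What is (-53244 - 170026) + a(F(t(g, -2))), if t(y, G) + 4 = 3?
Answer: -223370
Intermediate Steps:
t(y, G) = -1 (t(y, G) = -4 + 3 = -1)
F(p) = -5 (F(p) = 6 - 11 = -5)
(-53244 - 170026) + a(F(t(g, -2))) = (-53244 - 170026) + (-5)²*(1 - 5) = -223270 + 25*(-4) = -223270 - 100 = -223370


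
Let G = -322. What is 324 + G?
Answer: 2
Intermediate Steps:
324 + G = 324 - 322 = 2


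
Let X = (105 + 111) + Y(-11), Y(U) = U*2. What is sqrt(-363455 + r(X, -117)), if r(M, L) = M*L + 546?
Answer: I*sqrt(385607) ≈ 620.97*I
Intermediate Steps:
Y(U) = 2*U
X = 194 (X = (105 + 111) + 2*(-11) = 216 - 22 = 194)
r(M, L) = 546 + L*M (r(M, L) = L*M + 546 = 546 + L*M)
sqrt(-363455 + r(X, -117)) = sqrt(-363455 + (546 - 117*194)) = sqrt(-363455 + (546 - 22698)) = sqrt(-363455 - 22152) = sqrt(-385607) = I*sqrt(385607)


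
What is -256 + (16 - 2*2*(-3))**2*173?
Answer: 135376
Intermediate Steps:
-256 + (16 - 2*2*(-3))**2*173 = -256 + (16 - 4*(-3))**2*173 = -256 + (16 + 12)**2*173 = -256 + 28**2*173 = -256 + 784*173 = -256 + 135632 = 135376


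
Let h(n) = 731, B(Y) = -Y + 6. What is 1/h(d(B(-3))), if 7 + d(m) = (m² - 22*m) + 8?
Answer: 1/731 ≈ 0.0013680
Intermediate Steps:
B(Y) = 6 - Y
d(m) = 1 + m² - 22*m (d(m) = -7 + ((m² - 22*m) + 8) = -7 + (8 + m² - 22*m) = 1 + m² - 22*m)
1/h(d(B(-3))) = 1/731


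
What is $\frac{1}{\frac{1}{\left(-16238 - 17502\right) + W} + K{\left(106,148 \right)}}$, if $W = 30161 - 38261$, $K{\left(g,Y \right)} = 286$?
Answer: $\frac{41840}{11966239} \approx 0.0034965$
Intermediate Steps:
$W = -8100$
$\frac{1}{\frac{1}{\left(-16238 - 17502\right) + W} + K{\left(106,148 \right)}} = \frac{1}{\frac{1}{\left(-16238 - 17502\right) - 8100} + 286} = \frac{1}{\frac{1}{-33740 - 8100} + 286} = \frac{1}{\frac{1}{-41840} + 286} = \frac{1}{- \frac{1}{41840} + 286} = \frac{1}{\frac{11966239}{41840}} = \frac{41840}{11966239}$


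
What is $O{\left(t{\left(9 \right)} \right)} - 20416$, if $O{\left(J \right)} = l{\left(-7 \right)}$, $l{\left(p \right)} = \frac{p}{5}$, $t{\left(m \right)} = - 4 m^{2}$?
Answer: $- \frac{102087}{5} \approx -20417.0$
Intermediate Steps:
$l{\left(p \right)} = \frac{p}{5}$ ($l{\left(p \right)} = p \frac{1}{5} = \frac{p}{5}$)
$O{\left(J \right)} = - \frac{7}{5}$ ($O{\left(J \right)} = \frac{1}{5} \left(-7\right) = - \frac{7}{5}$)
$O{\left(t{\left(9 \right)} \right)} - 20416 = - \frac{7}{5} - 20416 = - \frac{102087}{5}$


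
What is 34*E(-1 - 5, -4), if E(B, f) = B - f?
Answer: -68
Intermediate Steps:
34*E(-1 - 5, -4) = 34*((-1 - 5) - 1*(-4)) = 34*(-6 + 4) = 34*(-2) = -68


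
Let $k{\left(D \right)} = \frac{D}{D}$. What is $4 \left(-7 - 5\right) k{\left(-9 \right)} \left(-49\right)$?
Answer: $2352$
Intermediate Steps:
$k{\left(D \right)} = 1$
$4 \left(-7 - 5\right) k{\left(-9 \right)} \left(-49\right) = 4 \left(-7 - 5\right) 1 \left(-49\right) = 4 \left(-12\right) 1 \left(-49\right) = \left(-48\right) 1 \left(-49\right) = \left(-48\right) \left(-49\right) = 2352$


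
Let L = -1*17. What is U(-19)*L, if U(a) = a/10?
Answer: 323/10 ≈ 32.300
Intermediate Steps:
L = -17
U(a) = a/10 (U(a) = a*(⅒) = a/10)
U(-19)*L = ((⅒)*(-19))*(-17) = -19/10*(-17) = 323/10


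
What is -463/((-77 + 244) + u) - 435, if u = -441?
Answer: -118727/274 ≈ -433.31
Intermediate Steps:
-463/((-77 + 244) + u) - 435 = -463/((-77 + 244) - 441) - 435 = -463/(167 - 441) - 435 = -463/(-274) - 435 = -1/274*(-463) - 435 = 463/274 - 435 = -118727/274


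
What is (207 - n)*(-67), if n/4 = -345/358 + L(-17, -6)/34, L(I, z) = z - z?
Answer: -2528781/179 ≈ -14127.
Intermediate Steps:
L(I, z) = 0
n = -690/179 (n = 4*(-345/358 + 0/34) = 4*(-345*1/358 + 0*(1/34)) = 4*(-345/358 + 0) = 4*(-345/358) = -690/179 ≈ -3.8547)
(207 - n)*(-67) = (207 - 1*(-690/179))*(-67) = (207 + 690/179)*(-67) = (37743/179)*(-67) = -2528781/179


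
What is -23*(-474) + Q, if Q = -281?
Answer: 10621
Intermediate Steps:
-23*(-474) + Q = -23*(-474) - 281 = 10902 - 281 = 10621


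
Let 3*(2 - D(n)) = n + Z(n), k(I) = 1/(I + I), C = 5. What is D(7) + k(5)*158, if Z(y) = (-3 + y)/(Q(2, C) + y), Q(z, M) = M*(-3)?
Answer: 469/30 ≈ 15.633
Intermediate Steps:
Q(z, M) = -3*M
k(I) = 1/(2*I)
Z(y) = (-3 + y)/(-15 + y) (Z(y) = (-3 + y)/(-3*5 + y) = (-3 + y)/(-15 + y))
D(n) = 2 - n/3 - (-3 + n)/(3*(-15 + n)) (D(n) = 2 - (n + (-3 + n)/(-15 + n))/3 = 2 + (-n/3 - (-3 + n)/(3*(-15 + n))) = 2 - n/3 - (-3 + n)/(3*(-15 + n)))
D(7) + k(5)*158 = (-87 - 1*7**2 + 20*7)/(3*(-15 + 7)) + ((1/2)/5)*158 = (1/3)*(-87 - 1*49 + 140)/(-8) + ((1/2)*(1/5))*158 = (1/3)*(-1/8)*(-87 - 49 + 140) + (1/10)*158 = (1/3)*(-1/8)*4 + 79/5 = -1/6 + 79/5 = 469/30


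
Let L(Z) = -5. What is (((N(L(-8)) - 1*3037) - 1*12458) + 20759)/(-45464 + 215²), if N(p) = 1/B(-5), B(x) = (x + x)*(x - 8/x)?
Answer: 178977/25874 ≈ 6.9173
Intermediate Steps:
B(x) = 2*x*(x - 8/x) (B(x) = (2*x)*(x - 8/x) = 2*x*(x - 8/x))
N(p) = 1/34 (N(p) = 1/(-16 + 2*(-5)²) = 1/(-16 + 2*25) = 1/(-16 + 50) = 1/34)
(((N(L(-8)) - 1*3037) - 1*12458) + 20759)/(-45464 + 215²) = (((1/34 - 1*3037) - 1*12458) + 20759)/(-45464 + 215²) = (((1/34 - 3037) - 12458) + 20759)/(-45464 + 46225) = ((-103257/34 - 12458) + 20759)/761 = (-526829/34 + 20759)*(1/761) = (178977/34)*(1/761) = 178977/25874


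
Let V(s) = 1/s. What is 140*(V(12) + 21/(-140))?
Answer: -28/3 ≈ -9.3333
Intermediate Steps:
140*(V(12) + 21/(-140)) = 140*(1/12 + 21/(-140)) = 140*(1/12 + 21*(-1/140)) = 140*(1/12 - 3/20) = 140*(-1/15) = -28/3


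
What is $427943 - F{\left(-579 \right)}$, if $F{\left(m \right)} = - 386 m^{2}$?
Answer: $129830969$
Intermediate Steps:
$427943 - F{\left(-579 \right)} = 427943 - - 386 \left(-579\right)^{2} = 427943 - \left(-386\right) 335241 = 427943 - -129403026 = 427943 + 129403026 = 129830969$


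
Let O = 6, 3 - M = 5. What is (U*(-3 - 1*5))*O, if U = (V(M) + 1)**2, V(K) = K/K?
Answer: -192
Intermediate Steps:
M = -2 (M = 3 - 1*5 = 3 - 5 = -2)
V(K) = 1
U = 4 (U = (1 + 1)**2 = 2**2 = 4)
(U*(-3 - 1*5))*O = (4*(-3 - 1*5))*6 = (4*(-3 - 5))*6 = (4*(-8))*6 = -32*6 = -192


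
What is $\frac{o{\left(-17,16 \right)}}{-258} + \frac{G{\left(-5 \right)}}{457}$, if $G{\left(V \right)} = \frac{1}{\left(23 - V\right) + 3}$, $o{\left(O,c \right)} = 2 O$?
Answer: $\frac{240968}{1827543} \approx 0.13185$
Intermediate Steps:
$G{\left(V \right)} = \frac{1}{26 - V}$
$\frac{o{\left(-17,16 \right)}}{-258} + \frac{G{\left(-5 \right)}}{457} = \frac{2 \left(-17\right)}{-258} + \frac{\left(-1\right) \frac{1}{-26 - 5}}{457} = \left(-34\right) \left(- \frac{1}{258}\right) + - \frac{1}{-31} \cdot \frac{1}{457} = \frac{17}{129} + \left(-1\right) \left(- \frac{1}{31}\right) \frac{1}{457} = \frac{17}{129} + \frac{1}{31} \cdot \frac{1}{457} = \frac{17}{129} + \frac{1}{14167} = \frac{240968}{1827543}$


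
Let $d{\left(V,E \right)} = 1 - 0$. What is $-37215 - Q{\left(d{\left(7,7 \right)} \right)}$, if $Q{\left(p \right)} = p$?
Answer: $-37216$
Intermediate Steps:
$d{\left(V,E \right)} = 1$ ($d{\left(V,E \right)} = 1 + 0 = 1$)
$-37215 - Q{\left(d{\left(7,7 \right)} \right)} = -37215 - 1 = -37216$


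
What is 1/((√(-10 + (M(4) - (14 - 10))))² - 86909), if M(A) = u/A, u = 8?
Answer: -1/86921 ≈ -1.1505e-5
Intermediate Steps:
M(A) = 8/A
1/((√(-10 + (M(4) - (14 - 10))))² - 86909) = 1/((√(-10 + (8/4 - (14 - 10))))² - 86909) = 1/((√(-10 + (8*(¼) - 1*4)))² - 86909) = 1/((√(-10 + (2 - 4)))² - 86909) = 1/((√(-10 - 2))² - 86909) = 1/((√(-12))² - 86909) = 1/((2*I*√3)² - 86909) = 1/(-12 - 86909) = 1/(-86921) = -1/86921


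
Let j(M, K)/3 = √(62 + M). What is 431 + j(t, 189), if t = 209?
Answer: 431 + 3*√271 ≈ 480.39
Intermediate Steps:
j(M, K) = 3*√(62 + M)
431 + j(t, 189) = 431 + 3*√(62 + 209) = 431 + 3*√271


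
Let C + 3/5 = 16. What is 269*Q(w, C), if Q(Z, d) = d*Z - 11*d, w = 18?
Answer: 144991/5 ≈ 28998.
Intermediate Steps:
C = 77/5 (C = -⅗ + 16 = 77/5 ≈ 15.400)
Q(Z, d) = -11*d + Z*d (Q(Z, d) = Z*d - 11*d = -11*d + Z*d)
269*Q(w, C) = 269*(77*(-11 + 18)/5) = 269*((77/5)*7) = 269*(539/5) = 144991/5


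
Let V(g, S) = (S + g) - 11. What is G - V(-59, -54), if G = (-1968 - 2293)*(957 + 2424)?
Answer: -14406317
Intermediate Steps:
V(g, S) = -11 + S + g
G = -14406441 (G = -4261*3381 = -14406441)
G - V(-59, -54) = -14406441 - (-11 - 54 - 59) = -14406441 - 1*(-124) = -14406441 + 124 = -14406317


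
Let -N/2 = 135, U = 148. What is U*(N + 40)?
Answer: -34040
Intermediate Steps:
N = -270 (N = -2*135 = -270)
U*(N + 40) = 148*(-270 + 40) = 148*(-230) = -34040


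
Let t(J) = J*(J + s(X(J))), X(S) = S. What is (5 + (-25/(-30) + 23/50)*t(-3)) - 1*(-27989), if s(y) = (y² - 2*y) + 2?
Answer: 698492/25 ≈ 27940.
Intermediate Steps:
s(y) = 2 + y² - 2*y
t(J) = J*(2 + J² - J) (t(J) = J*(J + (2 + J² - 2*J)) = J*(2 + J² - J))
(5 + (-25/(-30) + 23/50)*t(-3)) - 1*(-27989) = (5 + (-25/(-30) + 23/50)*(-3*(2 + (-3)² - 1*(-3)))) - 1*(-27989) = (5 + (-25*(-1/30) + 23*(1/50))*(-3*(2 + 9 + 3))) + 27989 = (5 + (⅚ + 23/50)*(-3*14)) + 27989 = (5 + (97/75)*(-42)) + 27989 = (5 - 1358/25) + 27989 = -1233/25 + 27989 = 698492/25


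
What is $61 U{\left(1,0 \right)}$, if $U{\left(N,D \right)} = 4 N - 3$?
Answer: $61$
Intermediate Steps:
$U{\left(N,D \right)} = -3 + 4 N$
$61 U{\left(1,0 \right)} = 61 \left(-3 + 4 \cdot 1\right) = 61 \left(-3 + 4\right) = 61 \cdot 1 = 61$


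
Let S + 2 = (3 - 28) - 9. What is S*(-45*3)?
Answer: 4860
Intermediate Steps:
S = -36 (S = -2 + ((3 - 28) - 9) = -2 + (-25 - 9) = -2 - 34 = -36)
S*(-45*3) = -(-1620)*3 = -36*(-135) = 4860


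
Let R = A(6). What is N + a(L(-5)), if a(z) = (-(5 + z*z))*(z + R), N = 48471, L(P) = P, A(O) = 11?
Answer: 48291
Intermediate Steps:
R = 11
a(z) = (-5 - z²)*(11 + z) (a(z) = (-(5 + z*z))*(z + 11) = (-(5 + z²))*(11 + z) = (-5 - z²)*(11 + z))
N + a(L(-5)) = 48471 + (-55 - 1*(-5)³ - 11*(-5)² - 5*(-5)) = 48471 + (-55 - 1*(-125) - 11*25 + 25) = 48471 + (-55 + 125 - 275 + 25) = 48471 - 180 = 48291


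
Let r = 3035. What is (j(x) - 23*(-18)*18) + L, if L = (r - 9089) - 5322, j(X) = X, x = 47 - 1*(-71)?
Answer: -3806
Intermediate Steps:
x = 118 (x = 47 + 71 = 118)
L = -11376 (L = (3035 - 9089) - 5322 = -6054 - 5322 = -11376)
(j(x) - 23*(-18)*18) + L = (118 - 23*(-18)*18) - 11376 = (118 + 414*18) - 11376 = (118 + 7452) - 11376 = 7570 - 11376 = -3806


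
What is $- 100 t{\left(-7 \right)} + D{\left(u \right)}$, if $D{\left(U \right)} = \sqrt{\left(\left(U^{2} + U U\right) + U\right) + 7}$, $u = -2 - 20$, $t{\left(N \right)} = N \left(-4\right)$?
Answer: $-2800 + \sqrt{953} \approx -2769.1$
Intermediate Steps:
$t{\left(N \right)} = - 4 N$
$u = -22$ ($u = -2 - 20 = -22$)
$D{\left(U \right)} = \sqrt{7 + U + 2 U^{2}}$ ($D{\left(U \right)} = \sqrt{\left(\left(U^{2} + U^{2}\right) + U\right) + 7} = \sqrt{\left(2 U^{2} + U\right) + 7} = \sqrt{\left(U + 2 U^{2}\right) + 7} = \sqrt{7 + U + 2 U^{2}}$)
$- 100 t{\left(-7 \right)} + D{\left(u \right)} = - 100 \left(\left(-4\right) \left(-7\right)\right) + \sqrt{7 - 22 + 2 \left(-22\right)^{2}} = \left(-100\right) 28 + \sqrt{7 - 22 + 2 \cdot 484} = -2800 + \sqrt{7 - 22 + 968} = -2800 + \sqrt{953}$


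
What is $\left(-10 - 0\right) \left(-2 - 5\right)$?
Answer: $70$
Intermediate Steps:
$\left(-10 - 0\right) \left(-2 - 5\right) = \left(-10 + \left(-1 + 1\right)\right) \left(-7\right) = \left(-10 + 0\right) \left(-7\right) = \left(-10\right) \left(-7\right) = 70$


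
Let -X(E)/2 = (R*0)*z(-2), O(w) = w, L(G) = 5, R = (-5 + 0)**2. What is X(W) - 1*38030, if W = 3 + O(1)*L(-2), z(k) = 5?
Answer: -38030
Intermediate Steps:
R = 25 (R = (-5)**2 = 25)
W = 8 (W = 3 + 1*5 = 3 + 5 = 8)
X(E) = 0 (X(E) = -2*25*0*5 = -0*5 = -2*0 = 0)
X(W) - 1*38030 = 0 - 1*38030 = 0 - 38030 = -38030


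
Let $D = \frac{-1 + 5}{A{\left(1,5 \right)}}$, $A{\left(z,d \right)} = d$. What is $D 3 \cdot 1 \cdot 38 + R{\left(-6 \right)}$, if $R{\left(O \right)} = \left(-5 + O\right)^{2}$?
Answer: $\frac{1061}{5} \approx 212.2$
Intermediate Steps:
$D = \frac{4}{5}$ ($D = \frac{-1 + 5}{5} = 4 \cdot \frac{1}{5} = \frac{4}{5} \approx 0.8$)
$D 3 \cdot 1 \cdot 38 + R{\left(-6 \right)} = \frac{4}{5} \cdot 3 \cdot 1 \cdot 38 + \left(-5 - 6\right)^{2} = \frac{12}{5} \cdot 1 \cdot 38 + \left(-11\right)^{2} = \frac{12}{5} \cdot 38 + 121 = \frac{456}{5} + 121 = \frac{1061}{5}$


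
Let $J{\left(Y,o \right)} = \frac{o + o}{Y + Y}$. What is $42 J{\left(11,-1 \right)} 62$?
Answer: $- \frac{2604}{11} \approx -236.73$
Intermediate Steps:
$J{\left(Y,o \right)} = \frac{o}{Y}$ ($J{\left(Y,o \right)} = \frac{2 o}{2 Y} = 2 o \frac{1}{2 Y} = \frac{o}{Y}$)
$42 J{\left(11,-1 \right)} 62 = 42 \left(- \frac{1}{11}\right) 62 = \left(- \frac{42}{11}\right) 62 = - \frac{2604}{11}$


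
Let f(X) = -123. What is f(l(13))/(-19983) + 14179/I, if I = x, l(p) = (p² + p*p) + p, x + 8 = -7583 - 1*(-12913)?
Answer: 94664521/35449842 ≈ 2.6704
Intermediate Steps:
x = 5322 (x = -8 + (-7583 - 1*(-12913)) = -8 + (-7583 + 12913) = -8 + 5330 = 5322)
l(p) = p + 2*p² (l(p) = (p² + p²) + p = 2*p² + p = p + 2*p²)
I = 5322
f(l(13))/(-19983) + 14179/I = -123/(-19983) + 14179/5322 = -123*(-1/19983) + 14179*(1/5322) = 41/6661 + 14179/5322 = 94664521/35449842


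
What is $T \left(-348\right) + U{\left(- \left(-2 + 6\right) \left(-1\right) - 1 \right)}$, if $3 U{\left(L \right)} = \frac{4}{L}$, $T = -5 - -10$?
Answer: $- \frac{15656}{9} \approx -1739.6$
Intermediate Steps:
$T = 5$ ($T = -5 + 10 = 5$)
$U{\left(L \right)} = \frac{4}{3 L}$ ($U{\left(L \right)} = \frac{4 \frac{1}{L}}{3} = \frac{4}{3 L}$)
$T \left(-348\right) + U{\left(- \left(-2 + 6\right) \left(-1\right) - 1 \right)} = 5 \left(-348\right) + \frac{4}{3 \left(- \left(-2 + 6\right) \left(-1\right) - 1\right)} = -1740 + \frac{4}{3 \left(- 4 \left(-1\right) - 1\right)} = -1740 + \frac{4}{3 \left(\left(-1\right) \left(-4\right) - 1\right)} = -1740 + \frac{4}{3 \left(4 - 1\right)} = -1740 + \frac{4}{3 \cdot 3} = -1740 + \frac{4}{3} \cdot \frac{1}{3} = -1740 + \frac{4}{9} = - \frac{15656}{9}$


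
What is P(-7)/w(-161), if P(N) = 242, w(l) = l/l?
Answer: 242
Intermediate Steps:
w(l) = 1
P(-7)/w(-161) = 242/1 = 242*1 = 242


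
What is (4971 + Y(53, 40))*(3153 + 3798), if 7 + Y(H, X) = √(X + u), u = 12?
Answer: 34504764 + 13902*√13 ≈ 3.4555e+7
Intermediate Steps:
Y(H, X) = -7 + √(12 + X) (Y(H, X) = -7 + √(X + 12) = -7 + √(12 + X))
(4971 + Y(53, 40))*(3153 + 3798) = (4971 + (-7 + √(12 + 40)))*(3153 + 3798) = (4971 + (-7 + √52))*6951 = (4971 + (-7 + 2*√13))*6951 = (4964 + 2*√13)*6951 = 34504764 + 13902*√13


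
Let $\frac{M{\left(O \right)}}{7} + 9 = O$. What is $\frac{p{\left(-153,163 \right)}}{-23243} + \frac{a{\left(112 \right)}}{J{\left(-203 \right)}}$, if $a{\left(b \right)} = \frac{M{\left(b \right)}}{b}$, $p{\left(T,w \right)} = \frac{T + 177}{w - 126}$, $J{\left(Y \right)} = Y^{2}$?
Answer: $\frac{72754817}{567029905904} \approx 0.00012831$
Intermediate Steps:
$M{\left(O \right)} = -63 + 7 O$
$p{\left(T,w \right)} = \frac{177 + T}{-126 + w}$
$a{\left(b \right)} = \frac{-63 + 7 b}{b}$
$\frac{p{\left(-153,163 \right)}}{-23243} + \frac{a{\left(112 \right)}}{J{\left(-203 \right)}} = \frac{\frac{1}{-126 + 163} \left(177 - 153\right)}{-23243} + \frac{7 - \frac{63}{112}}{\left(-203\right)^{2}} = \frac{1}{37} \cdot 24 \left(- \frac{1}{23243}\right) + \frac{7 - \frac{9}{16}}{41209} = \frac{1}{37} \cdot 24 \left(- \frac{1}{23243}\right) + \left(7 - \frac{9}{16}\right) \frac{1}{41209} = \frac{24}{37} \left(- \frac{1}{23243}\right) + \frac{103}{16} \cdot \frac{1}{41209} = - \frac{24}{859991} + \frac{103}{659344} = \frac{72754817}{567029905904}$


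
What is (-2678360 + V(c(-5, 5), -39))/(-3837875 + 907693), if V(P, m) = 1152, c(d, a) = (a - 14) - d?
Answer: 1338604/1465091 ≈ 0.91367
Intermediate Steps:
c(d, a) = -14 + a - d (c(d, a) = (-14 + a) - d = -14 + a - d)
(-2678360 + V(c(-5, 5), -39))/(-3837875 + 907693) = (-2678360 + 1152)/(-3837875 + 907693) = -2677208/(-2930182) = -2677208*(-1/2930182) = 1338604/1465091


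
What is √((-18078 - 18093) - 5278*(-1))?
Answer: I*√30893 ≈ 175.76*I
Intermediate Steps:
√((-18078 - 18093) - 5278*(-1)) = √(-36171 + 5278) = √(-30893) = I*√30893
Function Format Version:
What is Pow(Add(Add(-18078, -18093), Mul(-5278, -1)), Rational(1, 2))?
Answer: Mul(I, Pow(30893, Rational(1, 2))) ≈ Mul(175.76, I)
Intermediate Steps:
Pow(Add(Add(-18078, -18093), Mul(-5278, -1)), Rational(1, 2)) = Pow(Add(-36171, 5278), Rational(1, 2)) = Pow(-30893, Rational(1, 2)) = Mul(I, Pow(30893, Rational(1, 2)))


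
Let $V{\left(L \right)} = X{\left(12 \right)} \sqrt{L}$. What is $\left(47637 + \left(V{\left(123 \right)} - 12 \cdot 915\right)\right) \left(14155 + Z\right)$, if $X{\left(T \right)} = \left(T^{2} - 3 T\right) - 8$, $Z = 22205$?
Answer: $1332848520 + 3636000 \sqrt{123} \approx 1.3732 \cdot 10^{9}$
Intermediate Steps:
$X{\left(T \right)} = -8 + T^{2} - 3 T$
$V{\left(L \right)} = 100 \sqrt{L}$ ($V{\left(L \right)} = \left(-8 + 12^{2} - 36\right) \sqrt{L} = \left(-8 + 144 - 36\right) \sqrt{L} = 100 \sqrt{L}$)
$\left(47637 + \left(V{\left(123 \right)} - 12 \cdot 915\right)\right) \left(14155 + Z\right) = \left(47637 + \left(100 \sqrt{123} - 12 \cdot 915\right)\right) \left(14155 + 22205\right) = \left(47637 + \left(100 \sqrt{123} - 10980\right)\right) 36360 = \left(47637 - \left(10980 - 100 \sqrt{123}\right)\right) 36360 = \left(36657 + 100 \sqrt{123}\right) 36360 = 1332848520 + 3636000 \sqrt{123}$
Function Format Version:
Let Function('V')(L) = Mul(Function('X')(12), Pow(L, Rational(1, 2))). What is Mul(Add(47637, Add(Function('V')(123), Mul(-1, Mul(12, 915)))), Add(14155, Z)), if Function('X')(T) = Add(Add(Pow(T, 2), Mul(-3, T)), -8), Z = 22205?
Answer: Add(1332848520, Mul(3636000, Pow(123, Rational(1, 2)))) ≈ 1.3732e+9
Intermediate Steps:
Function('X')(T) = Add(-8, Pow(T, 2), Mul(-3, T))
Function('V')(L) = Mul(100, Pow(L, Rational(1, 2))) (Function('V')(L) = Mul(Add(-8, Pow(12, 2), Mul(-3, 12)), Pow(L, Rational(1, 2))) = Mul(Add(-8, 144, -36), Pow(L, Rational(1, 2))) = Mul(100, Pow(L, Rational(1, 2))))
Mul(Add(47637, Add(Function('V')(123), Mul(-1, Mul(12, 915)))), Add(14155, Z)) = Mul(Add(47637, Add(Mul(100, Pow(123, Rational(1, 2))), Mul(-1, Mul(12, 915)))), Add(14155, 22205)) = Mul(Add(47637, Add(Mul(100, Pow(123, Rational(1, 2))), Mul(-1, 10980))), 36360) = Mul(Add(47637, Add(Mul(100, Pow(123, Rational(1, 2))), -10980)), 36360) = Mul(Add(47637, Add(-10980, Mul(100, Pow(123, Rational(1, 2))))), 36360) = Mul(Add(36657, Mul(100, Pow(123, Rational(1, 2)))), 36360) = Add(1332848520, Mul(3636000, Pow(123, Rational(1, 2))))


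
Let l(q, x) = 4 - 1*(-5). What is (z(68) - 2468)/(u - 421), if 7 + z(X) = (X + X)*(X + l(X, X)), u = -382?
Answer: -727/73 ≈ -9.9589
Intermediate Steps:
l(q, x) = 9 (l(q, x) = 4 + 5 = 9)
z(X) = -7 + 2*X*(9 + X) (z(X) = -7 + (X + X)*(X + 9) = -7 + (2*X)*(9 + X) = -7 + 2*X*(9 + X))
(z(68) - 2468)/(u - 421) = ((-7 + 2*68² + 18*68) - 2468)/(-382 - 421) = ((-7 + 2*4624 + 1224) - 2468)/(-803) = ((-7 + 9248 + 1224) - 2468)*(-1/803) = (10465 - 2468)*(-1/803) = 7997*(-1/803) = -727/73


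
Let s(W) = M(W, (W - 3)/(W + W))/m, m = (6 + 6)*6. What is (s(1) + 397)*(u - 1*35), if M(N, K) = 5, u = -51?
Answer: -1229327/36 ≈ -34148.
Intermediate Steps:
m = 72 (m = 12*6 = 72)
s(W) = 5/72
(s(1) + 397)*(u - 1*35) = (5/72 + 397)*(-51 - 1*35) = 28589*(-51 - 35)/72 = (28589/72)*(-86) = -1229327/36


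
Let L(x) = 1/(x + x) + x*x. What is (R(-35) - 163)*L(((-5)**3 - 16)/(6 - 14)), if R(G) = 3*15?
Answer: -165405143/4512 ≈ -36659.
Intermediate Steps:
L(x) = x**2 + 1/(2*x) (L(x) = 1/(2*x) + x**2 = x**2 + 1/(2*x))
R(G) = 45
(R(-35) - 163)*L(((-5)**3 - 16)/(6 - 14)) = (45 - 163)*((1/2 + (((-5)**3 - 16)/(6 - 14))**3)/((((-5)**3 - 16)/(6 - 14)))) = -118*(1/2 + ((-125 - 16)/(-8))**3)/((-125 - 16)/(-8)) = -118*(1/2 + (-141*(-1/8))**3)/((-141*(-1/8))) = -118*(1/2 + (141/8)**3)/141/8 = -944*(1/2 + 2803221/512)/141 = -944*2803477/(141*512) = -118*2803477/9024 = -165405143/4512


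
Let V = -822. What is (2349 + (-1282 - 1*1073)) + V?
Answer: -828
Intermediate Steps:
(2349 + (-1282 - 1*1073)) + V = (2349 + (-1282 - 1*1073)) - 822 = (2349 + (-1282 - 1073)) - 822 = (2349 - 2355) - 822 = -6 - 822 = -828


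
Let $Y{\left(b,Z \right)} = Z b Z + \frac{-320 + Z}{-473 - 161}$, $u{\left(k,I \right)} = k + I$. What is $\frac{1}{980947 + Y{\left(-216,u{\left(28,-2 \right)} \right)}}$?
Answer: $\frac{317}{264673274} \approx 1.1977 \cdot 10^{-6}$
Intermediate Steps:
$u{\left(k,I \right)} = I + k$
$Y{\left(b,Z \right)} = \frac{160}{317} - \frac{Z}{634} + b Z^{2}$ ($Y{\left(b,Z \right)} = b Z^{2} + \frac{-320 + Z}{-634} = b Z^{2} + \left(-320 + Z\right) \left(- \frac{1}{634}\right) = b Z^{2} - \left(- \frac{160}{317} + \frac{Z}{634}\right) = \frac{160}{317} - \frac{Z}{634} + b Z^{2}$)
$\frac{1}{980947 + Y{\left(-216,u{\left(28,-2 \right)} \right)}} = \frac{1}{980947 - \left(- \frac{160}{317} + 216 \left(-2 + 28\right)^{2} + \frac{-2 + 28}{634}\right)} = \frac{1}{980947 - \left(- \frac{147}{317} + 146016\right)} = \frac{1}{980947 - \frac{46286925}{317}} = \frac{1}{\frac{264673274}{317}} = \frac{317}{264673274}$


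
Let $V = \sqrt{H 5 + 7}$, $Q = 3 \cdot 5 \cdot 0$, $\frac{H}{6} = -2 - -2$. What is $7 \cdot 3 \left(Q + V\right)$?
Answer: $21 \sqrt{7} \approx 55.561$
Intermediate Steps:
$H = 0$ ($H = 6 \left(-2 - -2\right) = 6 \left(-2 + 2\right) = 6 \cdot 0 = 0$)
$Q = 0$ ($Q = 15 \cdot 0 = 0$)
$V = \sqrt{7}$ ($V = \sqrt{0 \cdot 5 + 7} = \sqrt{0 + 7} = \sqrt{7} \approx 2.6458$)
$7 \cdot 3 \left(Q + V\right) = 7 \cdot 3 \left(0 + \sqrt{7}\right) = 21 \sqrt{7}$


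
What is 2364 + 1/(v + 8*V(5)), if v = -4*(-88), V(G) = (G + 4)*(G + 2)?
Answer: 2023585/856 ≈ 2364.0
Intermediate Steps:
V(G) = (2 + G)*(4 + G) (V(G) = (4 + G)*(2 + G) = (2 + G)*(4 + G))
v = 352
2364 + 1/(v + 8*V(5)) = 2364 + 1/(352 + 8*(8 + 5² + 6*5)) = 2364 + 1/(352 + 8*(8 + 25 + 30)) = 2364 + 1/(352 + 8*63) = 2364 + 1/(352 + 504) = 2364 + 1/856 = 2023585/856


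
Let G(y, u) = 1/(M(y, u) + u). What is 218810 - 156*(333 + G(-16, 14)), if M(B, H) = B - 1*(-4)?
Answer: 166784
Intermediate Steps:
M(B, H) = 4 + B (M(B, H) = B + 4 = 4 + B)
G(y, u) = 1/(4 + u + y) (G(y, u) = 1/((4 + y) + u) = 1/(4 + u + y))
218810 - 156*(333 + G(-16, 14)) = 218810 - 156*(333 + 1/(4 + 14 - 16)) = 218810 - 156*(333 + 1/2) = 218810 - 156*(333 + ½) = 218810 - 156*667/2 = 218810 - 52026 = 166784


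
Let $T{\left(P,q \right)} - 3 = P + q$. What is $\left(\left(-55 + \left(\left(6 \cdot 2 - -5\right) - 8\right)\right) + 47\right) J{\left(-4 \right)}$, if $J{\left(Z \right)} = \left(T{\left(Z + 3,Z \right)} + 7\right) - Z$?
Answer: $9$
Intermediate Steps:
$T{\left(P,q \right)} = 3 + P + q$ ($T{\left(P,q \right)} = 3 + \left(P + q\right) = 3 + P + q$)
$J{\left(Z \right)} = 13 + Z$ ($J{\left(Z \right)} = \left(\left(3 + \left(Z + 3\right) + Z\right) + 7\right) - Z = \left(\left(3 + \left(3 + Z\right) + Z\right) + 7\right) - Z = \left(\left(6 + 2 Z\right) + 7\right) - Z = \left(13 + 2 Z\right) - Z = 13 + Z$)
$\left(\left(-55 + \left(\left(6 \cdot 2 - -5\right) - 8\right)\right) + 47\right) J{\left(-4 \right)} = \left(\left(-55 + \left(\left(6 \cdot 2 - -5\right) - 8\right)\right) + 47\right) \left(13 - 4\right) = \left(\left(-55 + \left(\left(12 + 5\right) - 8\right)\right) + 47\right) 9 = \left(\left(-55 + \left(17 - 8\right)\right) + 47\right) 9 = \left(\left(-55 + 9\right) + 47\right) 9 = \left(-46 + 47\right) 9 = 1 \cdot 9 = 9$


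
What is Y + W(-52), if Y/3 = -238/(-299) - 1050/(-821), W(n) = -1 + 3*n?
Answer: -37012159/245479 ≈ -150.78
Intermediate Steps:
Y = 1528044/245479 (Y = 3*(-238/(-299) - 1050/(-821)) = 3*(-238*(-1/299) - 1050*(-1/821)) = 3*(238/299 + 1050/821) = 3*(509348/245479) = 1528044/245479 ≈ 6.2247)
Y + W(-52) = 1528044/245479 + (-1 + 3*(-52)) = 1528044/245479 + (-1 - 156) = 1528044/245479 - 157 = -37012159/245479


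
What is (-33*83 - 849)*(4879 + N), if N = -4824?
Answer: -197340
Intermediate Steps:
(-33*83 - 849)*(4879 + N) = (-33*83 - 849)*(4879 - 4824) = (-2739 - 849)*55 = -3588*55 = -197340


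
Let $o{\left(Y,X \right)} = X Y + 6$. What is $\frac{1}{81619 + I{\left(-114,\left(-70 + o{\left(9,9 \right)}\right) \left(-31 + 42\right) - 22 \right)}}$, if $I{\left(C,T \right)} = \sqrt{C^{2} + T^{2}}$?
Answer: $\frac{81619}{6661620940} - \frac{3 \sqrt{4469}}{6661620940} \approx 1.2222 \cdot 10^{-5}$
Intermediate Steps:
$o{\left(Y,X \right)} = 6 + X Y$
$\frac{1}{81619 + I{\left(-114,\left(-70 + o{\left(9,9 \right)}\right) \left(-31 + 42\right) - 22 \right)}} = \frac{1}{81619 + \sqrt{\left(-114\right)^{2} + \left(\left(-70 + \left(6 + 9 \cdot 9\right)\right) \left(-31 + 42\right) - 22\right)^{2}}} = \frac{1}{81619 + \sqrt{12996 + \left(\left(-70 + \left(6 + 81\right)\right) 11 - 22\right)^{2}}} = \frac{1}{81619 + \sqrt{12996 + \left(\left(-70 + 87\right) 11 - 22\right)^{2}}} = \frac{1}{81619 + \sqrt{12996 + \left(17 \cdot 11 - 22\right)^{2}}} = \frac{1}{81619 + \sqrt{12996 + \left(187 - 22\right)^{2}}} = \frac{1}{81619 + \sqrt{12996 + 165^{2}}} = \frac{1}{81619 + \sqrt{12996 + 27225}} = \frac{1}{81619 + \sqrt{40221}} = \frac{1}{81619 + 3 \sqrt{4469}}$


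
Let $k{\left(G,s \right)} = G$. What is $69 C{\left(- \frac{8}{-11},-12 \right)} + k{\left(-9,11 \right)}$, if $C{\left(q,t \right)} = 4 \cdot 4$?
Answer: $1095$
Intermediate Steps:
$C{\left(q,t \right)} = 16$
$69 C{\left(- \frac{8}{-11},-12 \right)} + k{\left(-9,11 \right)} = 69 \cdot 16 - 9 = 1104 - 9 = 1095$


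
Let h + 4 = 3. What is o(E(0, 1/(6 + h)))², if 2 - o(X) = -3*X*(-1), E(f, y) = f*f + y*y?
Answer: 2209/625 ≈ 3.5344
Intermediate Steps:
h = -1 (h = -4 + 3 = -1)
E(f, y) = f² + y²
o(X) = 2 - 3*X (o(X) = 2 - (-3*X)*(-1) = 2 - 3*X)
o(E(0, 1/(6 + h)))² = (2 - 3*(0² + (1/(6 - 1))²))² = (2 - 3*(0 + (1/5)²))² = (2 - 3*(0 + (⅕)²))² = (2 - 3*(0 + 1/25))² = (2 - 3*1/25)² = (2 - 3/25)² = (47/25)² = 2209/625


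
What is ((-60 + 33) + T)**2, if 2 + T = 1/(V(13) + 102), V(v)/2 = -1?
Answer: 8404201/10000 ≈ 840.42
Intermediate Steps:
V(v) = -2 (V(v) = 2*(-1) = -2)
T = -199/100 (T = -2 + 1/(-2 + 102) = -2 + 1/100 = -199/100 ≈ -1.9900)
((-60 + 33) + T)**2 = ((-60 + 33) - 199/100)**2 = (-27 - 199/100)**2 = (-2899/100)**2 = 8404201/10000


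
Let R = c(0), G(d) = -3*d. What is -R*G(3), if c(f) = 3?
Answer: 27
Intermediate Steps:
R = 3
-R*G(3) = -3*(-3*3) = -3*(-9) = -1*(-27) = 27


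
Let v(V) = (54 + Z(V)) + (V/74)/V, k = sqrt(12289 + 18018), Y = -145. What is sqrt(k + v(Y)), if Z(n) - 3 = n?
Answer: sqrt(-481814 + 5476*sqrt(30307))/74 ≈ 9.2791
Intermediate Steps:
Z(n) = 3 + n
k = sqrt(30307) ≈ 174.09
v(V) = 4219/74 + V (v(V) = (54 + (3 + V)) + (V/74)/V = (57 + V) + (V*(1/74))/V = (57 + V) + (V/74)/V = (57 + V) + 1/74 = 4219/74 + V)
sqrt(k + v(Y)) = sqrt(sqrt(30307) + (4219/74 - 145)) = sqrt(sqrt(30307) - 6511/74) = sqrt(-6511/74 + sqrt(30307))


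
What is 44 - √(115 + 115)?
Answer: 44 - √230 ≈ 28.834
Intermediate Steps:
44 - √(115 + 115) = 44 - √230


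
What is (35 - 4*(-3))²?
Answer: 2209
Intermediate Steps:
(35 - 4*(-3))² = (35 + 12)² = 47² = 2209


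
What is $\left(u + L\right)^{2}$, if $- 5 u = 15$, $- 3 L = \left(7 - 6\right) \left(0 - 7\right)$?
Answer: $\frac{4}{9} \approx 0.44444$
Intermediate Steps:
$L = \frac{7}{3}$ ($L = - \frac{\left(7 - 6\right) \left(0 - 7\right)}{3} = - \frac{1 \left(-7\right)}{3} = \left(- \frac{1}{3}\right) \left(-7\right) = \frac{7}{3} \approx 2.3333$)
$u = -3$ ($u = \left(- \frac{1}{5}\right) 15 = -3$)
$\left(u + L\right)^{2} = \left(-3 + \frac{7}{3}\right)^{2} = \left(- \frac{2}{3}\right)^{2} = \frac{4}{9}$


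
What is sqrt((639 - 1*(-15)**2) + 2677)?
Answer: sqrt(3091) ≈ 55.597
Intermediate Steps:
sqrt((639 - 1*(-15)**2) + 2677) = sqrt((639 - 1*225) + 2677) = sqrt((639 - 225) + 2677) = sqrt(414 + 2677) = sqrt(3091)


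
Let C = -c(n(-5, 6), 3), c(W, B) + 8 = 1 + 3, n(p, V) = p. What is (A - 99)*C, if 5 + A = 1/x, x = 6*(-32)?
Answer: -19969/48 ≈ -416.02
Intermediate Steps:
c(W, B) = -4 (c(W, B) = -8 + (1 + 3) = -8 + 4 = -4)
C = 4 (C = -1*(-4) = 4)
x = -192
A = -961/192 (A = -5 + 1/(-192) = -5 - 1/192 = -961/192 ≈ -5.0052)
(A - 99)*C = (-961/192 - 99)*4 = -19969/192*4 = -19969/48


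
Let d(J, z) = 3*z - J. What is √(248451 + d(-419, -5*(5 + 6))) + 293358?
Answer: 293358 + √248705 ≈ 2.9386e+5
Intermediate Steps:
d(J, z) = -J + 3*z
√(248451 + d(-419, -5*(5 + 6))) + 293358 = √(248451 + (-1*(-419) + 3*(-5*(5 + 6)))) + 293358 = √(248451 + (419 + 3*(-5*11))) + 293358 = √(248451 + (419 + 3*(-55))) + 293358 = √(248451 + (419 - 165)) + 293358 = √(248451 + 254) + 293358 = √248705 + 293358 = 293358 + √248705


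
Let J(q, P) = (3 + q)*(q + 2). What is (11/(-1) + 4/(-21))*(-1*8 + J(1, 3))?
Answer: -940/21 ≈ -44.762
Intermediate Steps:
J(q, P) = (2 + q)*(3 + q) (J(q, P) = (3 + q)*(2 + q) = (2 + q)*(3 + q))
(11/(-1) + 4/(-21))*(-1*8 + J(1, 3)) = (11/(-1) + 4/(-21))*(-1*8 + (6 + 1² + 5*1)) = (11*(-1) + 4*(-1/21))*(-8 + (6 + 1 + 5)) = (-11 - 4/21)*(-8 + 12) = -235/21*4 = -940/21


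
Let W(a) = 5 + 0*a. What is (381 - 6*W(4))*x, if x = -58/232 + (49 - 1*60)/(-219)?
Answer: -20475/292 ≈ -70.120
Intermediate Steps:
W(a) = 5 (W(a) = 5 + 0 = 5)
x = -175/876 (x = -58*1/232 + (49 - 60)*(-1/219) = -¼ - 11*(-1/219) = -¼ + 11/219 = -175/876 ≈ -0.19977)
(381 - 6*W(4))*x = (381 - 6*5)*(-175/876) = (381 - 30)*(-175/876) = 351*(-175/876) = -20475/292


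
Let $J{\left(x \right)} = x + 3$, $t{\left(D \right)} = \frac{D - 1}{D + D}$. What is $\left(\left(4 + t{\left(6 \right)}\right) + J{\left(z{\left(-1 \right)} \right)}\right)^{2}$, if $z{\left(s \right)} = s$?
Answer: $\frac{5929}{144} \approx 41.174$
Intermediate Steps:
$t{\left(D \right)} = \frac{-1 + D}{2 D}$
$J{\left(x \right)} = 3 + x$
$\left(\left(4 + t{\left(6 \right)}\right) + J{\left(z{\left(-1 \right)} \right)}\right)^{2} = \left(\left(4 + \frac{-1 + 6}{2 \cdot 6}\right) + \left(3 - 1\right)\right)^{2} = \left(\left(4 + \frac{1}{2} \cdot \frac{1}{6} \cdot 5\right) + 2\right)^{2} = \left(\left(4 + \frac{5}{12}\right) + 2\right)^{2} = \left(\frac{53}{12} + 2\right)^{2} = \left(\frac{77}{12}\right)^{2} = \frac{5929}{144}$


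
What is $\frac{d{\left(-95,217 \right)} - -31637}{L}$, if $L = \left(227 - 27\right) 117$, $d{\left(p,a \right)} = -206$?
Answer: $\frac{10477}{7800} \approx 1.3432$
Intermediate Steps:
$L = 23400$ ($L = \left(227 - 27\right) 117 = 200 \cdot 117 = 23400$)
$\frac{d{\left(-95,217 \right)} - -31637}{L} = \frac{-206 - -31637}{23400} = \left(-206 + 31637\right) \frac{1}{23400} = 31431 \cdot \frac{1}{23400} = \frac{10477}{7800}$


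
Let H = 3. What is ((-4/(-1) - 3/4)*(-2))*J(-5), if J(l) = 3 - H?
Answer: 0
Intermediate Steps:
J(l) = 0 (J(l) = 3 - 1*3 = 3 - 3 = 0)
((-4/(-1) - 3/4)*(-2))*J(-5) = ((-4/(-1) - 3/4)*(-2))*0 = ((-4*(-1) - 3*¼)*(-2))*0 = ((4 - ¾)*(-2))*0 = ((13/4)*(-2))*0 = -13/2*0 = 0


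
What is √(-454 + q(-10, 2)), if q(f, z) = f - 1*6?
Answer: I*√470 ≈ 21.679*I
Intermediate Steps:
q(f, z) = -6 + f (q(f, z) = f - 6 = -6 + f)
√(-454 + q(-10, 2)) = √(-454 + (-6 - 10)) = √(-454 - 16) = √(-470) = I*√470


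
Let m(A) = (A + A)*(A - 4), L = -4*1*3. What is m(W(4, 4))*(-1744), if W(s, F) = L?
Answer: -669696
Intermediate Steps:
L = -12 (L = -4*3 = -12)
W(s, F) = -12
m(A) = 2*A*(-4 + A) (m(A) = (2*A)*(-4 + A) = 2*A*(-4 + A))
m(W(4, 4))*(-1744) = (2*(-12)*(-4 - 12))*(-1744) = (2*(-12)*(-16))*(-1744) = 384*(-1744) = -669696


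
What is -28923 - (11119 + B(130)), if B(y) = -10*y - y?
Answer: -38612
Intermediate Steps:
B(y) = -11*y
-28923 - (11119 + B(130)) = -28923 - (11119 - 11*130) = -28923 - (11119 - 1430) = -28923 - 1*9689 = -28923 - 9689 = -38612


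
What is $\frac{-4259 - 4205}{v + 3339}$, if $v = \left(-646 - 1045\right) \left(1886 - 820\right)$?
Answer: $\frac{368}{78229} \approx 0.0047041$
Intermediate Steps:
$v = -1802606$ ($v = \left(-1691\right) 1066 = -1802606$)
$\frac{-4259 - 4205}{v + 3339} = \frac{-4259 - 4205}{-1802606 + 3339} = - \frac{8464}{-1799267} = \left(-8464\right) \left(- \frac{1}{1799267}\right) = \frac{368}{78229}$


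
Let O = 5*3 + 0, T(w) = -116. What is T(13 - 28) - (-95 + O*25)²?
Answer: -78516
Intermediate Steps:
O = 15 (O = 15 + 0 = 15)
T(13 - 28) - (-95 + O*25)² = -116 - (-95 + 15*25)² = -116 - (-95 + 375)² = -116 - 1*280² = -116 - 1*78400 = -116 - 78400 = -78516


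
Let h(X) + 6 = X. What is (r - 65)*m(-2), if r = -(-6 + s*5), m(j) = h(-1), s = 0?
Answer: 413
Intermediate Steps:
h(X) = -6 + X
m(j) = -7 (m(j) = -6 - 1 = -7)
r = 6 (r = -(-6 + 0*5) = -(-6 + 0) = -1*(-6) = 6)
(r - 65)*m(-2) = (6 - 65)*(-7) = -59*(-7) = 413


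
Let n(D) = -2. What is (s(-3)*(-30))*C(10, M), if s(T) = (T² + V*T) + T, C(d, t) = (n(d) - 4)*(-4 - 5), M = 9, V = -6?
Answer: -38880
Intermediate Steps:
C(d, t) = 54 (C(d, t) = (-2 - 4)*(-4 - 5) = -6*(-9) = 54)
s(T) = T² - 5*T (s(T) = (T² - 6*T) + T = T² - 5*T)
(s(-3)*(-30))*C(10, M) = (-3*(-5 - 3)*(-30))*54 = (-3*(-8)*(-30))*54 = (24*(-30))*54 = -720*54 = -38880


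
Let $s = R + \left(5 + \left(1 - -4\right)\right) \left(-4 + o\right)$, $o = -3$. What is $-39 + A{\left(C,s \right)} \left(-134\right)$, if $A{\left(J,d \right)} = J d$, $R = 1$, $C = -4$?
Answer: $-37023$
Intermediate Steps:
$s = -69$ ($s = 1 + \left(5 + \left(1 - -4\right)\right) \left(-4 - 3\right) = 1 + \left(5 + \left(1 + 4\right)\right) \left(-7\right) = 1 + \left(5 + 5\right) \left(-7\right) = 1 + 10 \left(-7\right) = 1 - 70 = -69$)
$-39 + A{\left(C,s \right)} \left(-134\right) = -39 + \left(-4\right) \left(-69\right) \left(-134\right) = -39 + 276 \left(-134\right) = -39 - 36984 = -37023$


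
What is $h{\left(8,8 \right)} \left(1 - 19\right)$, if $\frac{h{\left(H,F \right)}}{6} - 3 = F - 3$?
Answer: $-864$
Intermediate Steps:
$h{\left(H,F \right)} = 6 F$ ($h{\left(H,F \right)} = 18 + 6 \left(F - 3\right) = 18 + 6 \left(-3 + F\right) = 18 + \left(-18 + 6 F\right) = 6 F$)
$h{\left(8,8 \right)} \left(1 - 19\right) = 6 \cdot 8 \left(1 - 19\right) = 48 \left(-18\right) = -864$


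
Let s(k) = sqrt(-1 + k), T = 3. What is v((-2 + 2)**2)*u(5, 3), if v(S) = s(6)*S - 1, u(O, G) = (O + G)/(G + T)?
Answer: -4/3 ≈ -1.3333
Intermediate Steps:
u(O, G) = (G + O)/(3 + G) (u(O, G) = (O + G)/(G + 3) = (G + O)/(3 + G))
v(S) = -1 + S*sqrt(5) (v(S) = sqrt(-1 + 6)*S - 1 = sqrt(5)*S - 1 = S*sqrt(5) - 1 = -1 + S*sqrt(5))
v((-2 + 2)**2)*u(5, 3) = (-1 + (-2 + 2)**2*sqrt(5))*((3 + 5)/(3 + 3)) = (-1 + 0**2*sqrt(5))*(8/6) = (-1 + 0*sqrt(5))*((1/6)*8) = (-1 + 0)*(4/3) = -1*4/3 = -4/3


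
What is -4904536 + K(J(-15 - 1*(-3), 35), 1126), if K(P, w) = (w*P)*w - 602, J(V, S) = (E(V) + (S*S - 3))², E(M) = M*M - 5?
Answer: 2348508435058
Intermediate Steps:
E(M) = -5 + M² (E(M) = M² - 5 = -5 + M²)
J(V, S) = (-8 + S² + V²)² (J(V, S) = ((-5 + V²) + (S*S - 3))² = ((-5 + V²) + (S² - 3))² = ((-5 + V²) + (-3 + S²))² = (-8 + S² + V²)²)
K(P, w) = -602 + P*w² (K(P, w) = (P*w)*w - 602 = P*w² - 602 = -602 + P*w²)
-4904536 + K(J(-15 - 1*(-3), 35), 1126) = -4904536 + (-602 + (-8 + 35² + (-15 - 1*(-3))²)²*1126²) = -4904536 + (-602 + (-8 + 1225 + (-15 + 3)²)²*1267876) = -4904536 + (-602 + (-8 + 1225 + (-12)²)²*1267876) = -4904536 + (-602 + (-8 + 1225 + 144)²*1267876) = -4904536 + (-602 + 1361²*1267876) = -4904536 + (-602 + 1852321*1267876) = -4904536 + (-602 + 2348513340196) = -4904536 + 2348513339594 = 2348508435058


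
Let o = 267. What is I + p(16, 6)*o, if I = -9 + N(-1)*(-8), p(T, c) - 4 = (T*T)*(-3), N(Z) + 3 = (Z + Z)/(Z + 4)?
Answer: -611903/3 ≈ -2.0397e+5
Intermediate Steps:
N(Z) = -3 + 2*Z/(4 + Z) (N(Z) = -3 + (Z + Z)/(Z + 4) = -3 + (2*Z)/(4 + Z) = -3 + 2*Z/(4 + Z))
p(T, c) = 4 - 3*T**2 (p(T, c) = 4 + (T*T)*(-3) = 4 + T**2*(-3) = 4 - 3*T**2)
I = 61/3 (I = -9 + ((-12 - 1*(-1))/(4 - 1))*(-8) = -9 + ((-12 + 1)/3)*(-8) = -9 + ((1/3)*(-11))*(-8) = -9 - 11/3*(-8) = -9 + 88/3 = 61/3 ≈ 20.333)
I + p(16, 6)*o = 61/3 + (4 - 3*16**2)*267 = 61/3 + (4 - 3*256)*267 = 61/3 + (4 - 768)*267 = 61/3 - 764*267 = 61/3 - 203988 = -611903/3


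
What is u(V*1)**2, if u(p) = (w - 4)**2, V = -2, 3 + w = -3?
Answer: 10000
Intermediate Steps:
w = -6 (w = -3 - 3 = -6)
u(p) = 100 (u(p) = (-6 - 4)**2 = (-10)**2 = 100)
u(V*1)**2 = 100**2 = 10000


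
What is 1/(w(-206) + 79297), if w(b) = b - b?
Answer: 1/79297 ≈ 1.2611e-5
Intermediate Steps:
w(b) = 0
1/(w(-206) + 79297) = 1/(0 + 79297) = 1/79297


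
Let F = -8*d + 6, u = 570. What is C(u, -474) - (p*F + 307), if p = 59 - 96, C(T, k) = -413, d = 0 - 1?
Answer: -202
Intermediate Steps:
d = -1
F = 14 (F = -8*(-1) + 6 = 8 + 6 = 14)
p = -37
C(u, -474) - (p*F + 307) = -413 - (-37*14 + 307) = -413 - (-518 + 307) = -413 - 1*(-211) = -413 + 211 = -202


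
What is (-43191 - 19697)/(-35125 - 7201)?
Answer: 31444/21163 ≈ 1.4858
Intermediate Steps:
(-43191 - 19697)/(-35125 - 7201) = -62888/(-42326) = -62888*(-1/42326) = 31444/21163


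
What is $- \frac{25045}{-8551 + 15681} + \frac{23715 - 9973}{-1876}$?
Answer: $- \frac{3624122}{334397} \approx -10.838$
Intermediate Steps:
$- \frac{25045}{-8551 + 15681} + \frac{23715 - 9973}{-1876} = - \frac{25045}{7130} + \left(23715 - 9973\right) \left(- \frac{1}{1876}\right) = \left(-25045\right) \frac{1}{7130} + 13742 \left(- \frac{1}{1876}\right) = - \frac{5009}{1426} - \frac{6871}{938} = - \frac{3624122}{334397}$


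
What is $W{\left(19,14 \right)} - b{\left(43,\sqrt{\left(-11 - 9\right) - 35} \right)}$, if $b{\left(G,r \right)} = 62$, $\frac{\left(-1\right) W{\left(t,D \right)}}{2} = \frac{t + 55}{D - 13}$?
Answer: $-210$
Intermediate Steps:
$W{\left(t,D \right)} = - \frac{2 \left(55 + t\right)}{-13 + D}$ ($W{\left(t,D \right)} = - 2 \frac{t + 55}{D - 13} = - 2 \frac{55 + t}{-13 + D} = - \frac{2 \left(55 + t\right)}{-13 + D}$)
$W{\left(19,14 \right)} - b{\left(43,\sqrt{\left(-11 - 9\right) - 35} \right)} = \frac{2 \left(-55 - 19\right)}{-13 + 14} - 62 = \frac{2 \left(-55 - 19\right)}{1} - 62 = 2 \cdot 1 \left(-74\right) - 62 = -148 - 62 = -210$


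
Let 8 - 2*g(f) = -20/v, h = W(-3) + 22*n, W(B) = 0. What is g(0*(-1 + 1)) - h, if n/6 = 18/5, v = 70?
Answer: -16487/35 ≈ -471.06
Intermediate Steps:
n = 108/5 (n = 6*(18/5) = 108/5 ≈ 21.600)
h = 2376/5 (h = 0 + 22*(108/5) = 0 + 2376/5 = 2376/5 ≈ 475.20)
g(f) = 29/7 (g(f) = 4 - (-10)/70 = 4 - 1/2*(-2/7) = 4 + 1/7 = 29/7)
g(0*(-1 + 1)) - h = 29/7 - 1*2376/5 = 29/7 - 2376/5 = -16487/35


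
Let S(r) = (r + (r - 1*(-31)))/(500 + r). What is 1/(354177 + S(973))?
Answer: 491/173901566 ≈ 2.8234e-6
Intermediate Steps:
S(r) = (31 + 2*r)/(500 + r) (S(r) = (r + (r + 31))/(500 + r) = (r + (31 + r))/(500 + r) = (31 + 2*r)/(500 + r))
1/(354177 + S(973)) = 1/(354177 + (31 + 2*973)/(500 + 973)) = 1/(354177 + (31 + 1946)/1473) = 1/(354177 + (1/1473)*1977) = 1/(354177 + 659/491) = 1/(173901566/491) = 491/173901566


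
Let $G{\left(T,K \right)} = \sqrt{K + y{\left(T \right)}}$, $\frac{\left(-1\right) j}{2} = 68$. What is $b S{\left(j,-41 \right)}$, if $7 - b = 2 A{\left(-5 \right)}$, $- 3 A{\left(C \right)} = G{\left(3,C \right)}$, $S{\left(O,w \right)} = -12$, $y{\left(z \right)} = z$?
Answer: $-84 - 8 i \sqrt{2} \approx -84.0 - 11.314 i$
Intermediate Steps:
$j = -136$ ($j = \left(-2\right) 68 = -136$)
$G{\left(T,K \right)} = \sqrt{K + T}$
$A{\left(C \right)} = - \frac{\sqrt{3 + C}}{3}$ ($A{\left(C \right)} = - \frac{\sqrt{C + 3}}{3} = - \frac{\sqrt{3 + C}}{3}$)
$b = 7 + \frac{2 i \sqrt{2}}{3}$ ($b = 7 - 2 \left(- \frac{\sqrt{3 - 5}}{3}\right) = 7 - 2 \left(- \frac{\sqrt{-2}}{3}\right) = 7 - 2 \left(- \frac{i \sqrt{2}}{3}\right) = 7 - - \frac{2 i \sqrt{2}}{3} = 7 + \frac{2 i \sqrt{2}}{3} \approx 7.0 + 0.94281 i$)
$b S{\left(j,-41 \right)} = \left(7 + \frac{2 i \sqrt{2}}{3}\right) \left(-12\right) = -84 - 8 i \sqrt{2}$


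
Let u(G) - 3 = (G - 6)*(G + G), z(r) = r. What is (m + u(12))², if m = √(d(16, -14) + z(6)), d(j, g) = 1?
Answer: (147 + √7)² ≈ 22394.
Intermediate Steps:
u(G) = 3 + 2*G*(-6 + G) (u(G) = 3 + (G - 6)*(G + G) = 3 + (-6 + G)*(2*G) = 3 + 2*G*(-6 + G))
m = √7 (m = √(1 + 6) = √7 ≈ 2.6458)
(m + u(12))² = (√7 + (3 - 12*12 + 2*12²))² = (√7 + (3 - 144 + 2*144))² = (√7 + (3 - 144 + 288))² = (√7 + 147)² = (147 + √7)²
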